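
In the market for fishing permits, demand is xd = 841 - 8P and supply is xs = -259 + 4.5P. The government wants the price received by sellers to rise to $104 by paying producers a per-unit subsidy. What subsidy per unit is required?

Required subsidy s = $25 per unit

At a seller price of 104, quantity supplied is -259 + 4.5·104 = 209.
Buyers absorb 209 only when they pay Pb with 841 − 8·Pb = 209, i.e. Pb = 79.
s = Ps − Pb = 104 − 79 = 25.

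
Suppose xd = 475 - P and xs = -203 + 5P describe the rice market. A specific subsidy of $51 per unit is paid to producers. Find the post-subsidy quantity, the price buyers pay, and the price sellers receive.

Pre-subsidy: 475 - P = -203 + 5P gives P* = 113, x* = 362.
With the subsidy, sellers receive Ps = Pb + 51 for each unit, where Pb is the price buyers pay.
Supply in terms of Pb becomes xs = -203 + 5(Pb + 51) = 52 + 5Pb. Setting this equal to demand: 475 - Pb = 52 + 5Pb, so Pb = 70.5.
Sellers receive Ps = 70.5 + 51 = 121.5; x' = 475 − 1·70.5 = 404.5.

x' = 404.5; buyers pay $70.5; sellers receive $121.5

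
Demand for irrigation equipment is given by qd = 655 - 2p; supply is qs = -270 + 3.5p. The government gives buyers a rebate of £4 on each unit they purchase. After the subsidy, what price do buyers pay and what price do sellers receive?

Pre-subsidy: 655 - 2p = -270 + 3.5p gives p* = 1850/11, q* = 3505/11.
With the rebate, buyers effectively pay pb = ps − 4, where ps is the price sellers receive.
Demand in terms of ps becomes qd = 655 − 2(ps − 4) = 663 - 2ps. Setting this equal to supply: 663 - 2ps = -270 + 3.5ps, so ps = 1866/11.
Buyers pay pb = 1866/11 − 4 = 1822/11; q' = -270 + 3.5·(1866/11) = 3561/11.

Buyers pay 1822/11; sellers receive 1866/11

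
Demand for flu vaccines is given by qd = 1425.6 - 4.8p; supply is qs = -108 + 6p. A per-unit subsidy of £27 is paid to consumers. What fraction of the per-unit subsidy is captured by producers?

Producer share = 4/9

Pre-subsidy: 1425.6 - 4.8p = -108 + 6p gives p* = 142, q* = 744.
With the rebate, buyers effectively pay pb = ps − 27, where ps is the price sellers receive.
Demand in terms of ps becomes qd = 1425.6 − 4.8(ps − 27) = 1555.2 - 4.8ps. Setting this equal to supply: 1555.2 - 4.8ps = -108 + 6ps, so ps = 154.
Buyers pay pb = 154 − 27 = 127; q' = -108 + 6·154 = 816.
Buyers' price falls by p* − pb = 142 − 127 = 15; sellers' price rises by ps − p* = 154 − 142 = 12.
So producers capture 12/27 = 4/9 of each unit of subsidy.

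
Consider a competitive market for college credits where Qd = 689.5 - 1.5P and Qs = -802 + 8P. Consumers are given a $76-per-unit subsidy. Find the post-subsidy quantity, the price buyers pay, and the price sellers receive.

Pre-subsidy: 689.5 - 1.5P = -802 + 8P gives P* = 157, Q* = 454.
With the rebate, buyers effectively pay Pb = Ps − 76, where Ps is the price sellers receive.
Demand in terms of Ps becomes Qd = 689.5 − 1.5(Ps − 76) = 803.5 - 1.5Ps. Setting this equal to supply: 803.5 - 1.5Ps = -802 + 8Ps, so Ps = 169.
Buyers pay Pb = 169 − 76 = 93; Q' = -802 + 8·169 = 550.

Q' = 550; buyers pay $93; sellers receive $169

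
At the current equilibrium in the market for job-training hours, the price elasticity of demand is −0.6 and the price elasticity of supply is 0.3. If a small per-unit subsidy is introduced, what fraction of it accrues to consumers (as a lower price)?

For a small subsidy around the equilibrium, the benefit split depends on the relative slopes, which at a point are proportional to the elasticities.
Buyer share = εs/(εs + |εd|) = 0.3/(0.3 + 0.6) = 1/3; seller share = |εd|/(εs + |εd|) = 2/3.

Consumer share = 1/3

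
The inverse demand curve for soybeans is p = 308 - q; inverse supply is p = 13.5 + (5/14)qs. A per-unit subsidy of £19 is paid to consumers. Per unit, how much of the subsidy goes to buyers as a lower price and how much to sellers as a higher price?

Buyers gain £14 per unit; sellers gain £5 per unit

Pre-subsidy: 308 - q = 13.5 + (5/14)q gives q* = 217 and p* = 91.
With the rebate, buyers effectively pay pb = ps − 19, where ps is the price sellers receive.
On the curves, pb = 308 - q and ps = 13.5 + (5/14)q; the wedge ps − pb = 19 gives 13.5 + (5/14)q − (308 - q) = 19, so q' = 231.
Then pb = 308 − 1·231 = 77 and ps = 13.5 + (5/14)·231 = 96.
Buyers' price falls by p* − pb = 91 − 77 = 14; sellers' price rises by ps − p* = 96 − 91 = 5.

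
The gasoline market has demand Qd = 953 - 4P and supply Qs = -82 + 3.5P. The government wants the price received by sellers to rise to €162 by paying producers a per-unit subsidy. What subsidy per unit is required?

At a seller price of 162, quantity supplied is -82 + 3.5·162 = 485.
Buyers absorb 485 only when they pay Pb with 953 − 4·Pb = 485, i.e. Pb = 117.
s = Ps − Pb = 162 − 117 = 45.

Required subsidy s = €45 per unit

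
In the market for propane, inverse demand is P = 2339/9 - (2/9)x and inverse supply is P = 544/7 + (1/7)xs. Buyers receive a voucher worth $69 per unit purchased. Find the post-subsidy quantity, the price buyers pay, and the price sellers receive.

Pre-subsidy: 2339/9 - (2/9)x = 544/7 + (1/7)x gives x* = 499 and P* = 149.
With the rebate, buyers effectively pay Pb = Ps − 69, where Ps is the price sellers receive.
On the curves, Pb = 2339/9 - (2/9)x and Ps = 544/7 + (1/7)x; the wedge Ps − Pb = 69 gives 544/7 + (1/7)x − (2339/9 - (2/9)x) = 69, so x' = 688.
Then Pb = 2339/9 − (2/9)·688 = 107 and Ps = 544/7 + (1/7)·688 = 176.

x' = 688; buyers pay $107; sellers receive $176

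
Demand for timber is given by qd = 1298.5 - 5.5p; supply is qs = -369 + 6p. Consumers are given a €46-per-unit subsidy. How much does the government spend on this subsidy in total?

Pre-subsidy: 1298.5 - 5.5p = -369 + 6p gives p* = 145, q* = 501.
With the rebate, buyers effectively pay pb = ps − 46, where ps is the price sellers receive.
Demand in terms of ps becomes qd = 1298.5 − 5.5(ps − 46) = 1551.5 - 5.5ps. Setting this equal to supply: 1551.5 - 5.5ps = -369 + 6ps, so ps = 167.
Buyers pay pb = 167 − 46 = 121; q' = -369 + 6·167 = 633.
Government outlay = subsidy × quantity = 46 × 633 = 29118.

Government cost = €29118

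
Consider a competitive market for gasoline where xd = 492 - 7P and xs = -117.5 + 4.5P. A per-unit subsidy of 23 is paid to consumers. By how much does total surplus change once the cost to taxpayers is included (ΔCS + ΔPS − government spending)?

Pre-subsidy: 492 - 7P = -117.5 + 4.5P gives P* = 53, x* = 121.
With the rebate, buyers effectively pay Pb = Ps − 23, where Ps is the price sellers receive.
Demand in terms of Ps becomes xd = 492 − 7(Ps − 23) = 653 - 7Ps. Setting this equal to supply: 653 - 7Ps = -117.5 + 4.5Ps, so Ps = 67.
Buyers pay Pb = 67 − 23 = 44; x' = -117.5 + 4.5·67 = 184.
ΔCS = ½(121 + 184)(53 − 44) = 1372.5; ΔPS = ½(121 + 184)(67 − 53) = 2135.
Government spending = 23 × 184 = 4232.
Net change = 1372.5 + 2135 − 4232 = -724.5. The loss equals the DWL triangle ½·23·63.

Net change in total surplus = -724.5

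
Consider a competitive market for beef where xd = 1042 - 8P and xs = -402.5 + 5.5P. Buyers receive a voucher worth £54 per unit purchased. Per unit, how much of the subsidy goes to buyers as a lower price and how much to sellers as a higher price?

Buyers gain £22 per unit; sellers gain £32 per unit

Pre-subsidy: 1042 - 8P = -402.5 + 5.5P gives P* = 107, x* = 186.
With the rebate, buyers effectively pay Pb = Ps − 54, where Ps is the price sellers receive.
Demand in terms of Ps becomes xd = 1042 − 8(Ps − 54) = 1474 - 8Ps. Setting this equal to supply: 1474 - 8Ps = -402.5 + 5.5Ps, so Ps = 139.
Buyers pay Pb = 139 − 54 = 85; x' = -402.5 + 5.5·139 = 362.
Buyers' price falls by P* − Pb = 107 − 85 = 22; sellers' price rises by Ps − P* = 139 − 107 = 32.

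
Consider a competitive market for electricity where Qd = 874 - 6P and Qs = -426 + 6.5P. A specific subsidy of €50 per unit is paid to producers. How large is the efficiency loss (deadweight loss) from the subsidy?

Deadweight loss = €3900

Pre-subsidy: 874 - 6P = -426 + 6.5P gives P* = 104, Q* = 250.
With the subsidy, sellers receive Ps = Pb + 50 for each unit, where Pb is the price buyers pay.
Supply in terms of Pb becomes Qs = -426 + 6.5(Pb + 50) = -101 + 6.5Pb. Setting this equal to demand: 874 - 6Pb = -101 + 6.5Pb, so Pb = 78.
Sellers receive Ps = 78 + 50 = 128; Q' = 874 − 6·78 = 406.
The subsidy expands output by 406 − 250 = 156 past the efficient level; on those units the gap between marginal cost and willingness to pay runs from 0 up to 50.
DWL = ½ × 50 × 156 = 3900.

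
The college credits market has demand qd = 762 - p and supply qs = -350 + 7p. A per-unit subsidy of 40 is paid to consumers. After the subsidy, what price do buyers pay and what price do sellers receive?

Buyers pay 104; sellers receive 144

Pre-subsidy: 762 - p = -350 + 7p gives p* = 139, q* = 623.
With the rebate, buyers effectively pay pb = ps − 40, where ps is the price sellers receive.
Demand in terms of ps becomes qd = 762 − 1(ps − 40) = 802 - ps. Setting this equal to supply: 802 - ps = -350 + 7ps, so ps = 144.
Buyers pay pb = 144 − 40 = 104; q' = -350 + 7·144 = 658.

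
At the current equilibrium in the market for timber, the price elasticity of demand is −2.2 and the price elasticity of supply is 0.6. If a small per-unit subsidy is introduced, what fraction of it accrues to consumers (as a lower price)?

For a small subsidy around the equilibrium, the benefit split depends on the relative slopes, which at a point are proportional to the elasticities.
Buyer share = εs/(εs + |εd|) = 0.6/(0.6 + 2.2) = 3/14; seller share = |εd|/(εs + |εd|) = 11/14.

Consumer share = 3/14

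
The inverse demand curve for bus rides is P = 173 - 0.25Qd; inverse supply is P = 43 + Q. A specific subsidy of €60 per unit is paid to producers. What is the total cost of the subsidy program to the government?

Government cost = €9120

Pre-subsidy: 173 - 0.25Q = 43 + Q gives Q* = 104 and P* = 147.
With the subsidy, sellers receive Ps = Pb + 60 for each unit, where Pb is the price buyers pay.
On the curves, Pb = 173 - 0.25Q and Ps = 43 + Q; the wedge Ps − Pb = 60 gives 43 + Q − (173 - 0.25Q) = 60, so Q' = 152.
Then Pb = 173 − 0.25·152 = 135 and Ps = 43 + 1·152 = 195.
Government outlay = subsidy × quantity = 60 × 152 = 9120.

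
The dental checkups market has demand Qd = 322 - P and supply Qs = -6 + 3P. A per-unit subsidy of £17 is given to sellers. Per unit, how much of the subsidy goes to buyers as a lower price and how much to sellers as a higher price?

Buyers gain £12.75 per unit; sellers gain £4.25 per unit

Pre-subsidy: 322 - P = -6 + 3P gives P* = 82, Q* = 240.
With the subsidy, sellers receive Ps = Pb + 17 for each unit, where Pb is the price buyers pay.
Supply in terms of Pb becomes Qs = -6 + 3(Pb + 17) = 45 + 3Pb. Setting this equal to demand: 322 - Pb = 45 + 3Pb, so Pb = 69.25.
Sellers receive Ps = 69.25 + 17 = 86.25; Q' = 322 − 1·69.25 = 252.75.
Buyers' price falls by P* − Pb = 82 − 69.25 = 12.75; sellers' price rises by Ps − P* = 86.25 − 82 = 4.25.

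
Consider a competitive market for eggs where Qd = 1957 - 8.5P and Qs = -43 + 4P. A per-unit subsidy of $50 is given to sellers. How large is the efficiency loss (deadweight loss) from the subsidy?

Deadweight loss = $3400

Pre-subsidy: 1957 - 8.5P = -43 + 4P gives P* = 160, Q* = 597.
With the subsidy, sellers receive Ps = Pb + 50 for each unit, where Pb is the price buyers pay.
Supply in terms of Pb becomes Qs = -43 + 4(Pb + 50) = 157 + 4Pb. Setting this equal to demand: 1957 - 8.5Pb = 157 + 4Pb, so Pb = 144.
Sellers receive Ps = 144 + 50 = 194; Q' = 1957 − 8.5·144 = 733.
The subsidy expands output by 733 − 597 = 136 past the efficient level; on those units the gap between marginal cost and willingness to pay runs from 0 up to 50.
DWL = ½ × 50 × 136 = 3400.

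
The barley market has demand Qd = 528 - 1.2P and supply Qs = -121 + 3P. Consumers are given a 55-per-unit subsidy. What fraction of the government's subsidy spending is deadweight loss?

Pre-subsidy: 528 - 1.2P = -121 + 3P gives P* = 3245/21, Q* = 2398/7.
With the rebate, buyers effectively pay Pb = Ps − 55, where Ps is the price sellers receive.
Demand in terms of Ps becomes Qd = 528 − 1.2(Ps − 55) = 594 - 1.2Ps. Setting this equal to supply: 594 - 1.2Ps = -121 + 3Ps, so Ps = 3575/21.
Buyers pay Pb = 3575/21 − 55 = 2420/21; Q' = -121 + 3·(3575/21) = 2728/7.
ΔCS = ½(2398/7 + 2728/7)(3245/21 − 2420/21) = 704825/49; ΔPS = ½(2398/7 + 2728/7)(3575/21 − 3245/21) = 281930/49.
Government spending = 55 × 2728/7 = 150040/7.
DWL = ½ × 55 × (2728/7 − 2398/7) = 9075/7; fraction = (9075/7) / (150040/7) = 15/248.

DWL / government spending = 15/248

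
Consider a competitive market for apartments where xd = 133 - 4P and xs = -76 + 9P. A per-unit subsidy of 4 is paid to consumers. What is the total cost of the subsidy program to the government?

Pre-subsidy: 133 - 4P = -76 + 9P gives P* = 209/13, x* = 893/13.
With the rebate, buyers effectively pay Pb = Ps − 4, where Ps is the price sellers receive.
Demand in terms of Ps becomes xd = 133 − 4(Ps − 4) = 149 - 4Ps. Setting this equal to supply: 149 - 4Ps = -76 + 9Ps, so Ps = 225/13.
Buyers pay Pb = 225/13 − 4 = 173/13; x' = -76 + 9·(225/13) = 1037/13.
Government outlay = subsidy × quantity = 4 × 1037/13 = 4148/13.

Government cost = 4148/13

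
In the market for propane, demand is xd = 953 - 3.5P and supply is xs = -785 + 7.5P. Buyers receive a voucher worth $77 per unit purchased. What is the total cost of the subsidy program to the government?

Pre-subsidy: 953 - 3.5P = -785 + 7.5P gives P* = 158, x* = 400.
With the rebate, buyers effectively pay Pb = Ps − 77, where Ps is the price sellers receive.
Demand in terms of Ps becomes xd = 953 − 3.5(Ps − 77) = 1222.5 - 3.5Ps. Setting this equal to supply: 1222.5 - 3.5Ps = -785 + 7.5Ps, so Ps = 182.5.
Buyers pay Pb = 182.5 − 77 = 105.5; x' = -785 + 7.5·182.5 = 583.75.
Government outlay = subsidy × quantity = 77 × 583.75 = 44948.75.

Government cost = $44948.75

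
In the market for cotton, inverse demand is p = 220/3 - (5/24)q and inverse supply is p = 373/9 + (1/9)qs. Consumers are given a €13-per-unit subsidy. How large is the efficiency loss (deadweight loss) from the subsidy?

Deadweight loss = 6084/23

Pre-subsidy: 220/3 - (5/24)q = 373/9 + (1/9)q gives q* = 2296/23 and p* = 3625/69.
With the rebate, buyers effectively pay pb = ps − 13, where ps is the price sellers receive.
On the curves, pb = 220/3 - (5/24)q and ps = 373/9 + (1/9)q; the wedge ps − pb = 13 gives 373/9 + (1/9)q − (220/3 - (5/24)q) = 13, so q' = 3232/23.
Then pb = 220/3 − (5/24)·(3232/23) = 3040/69 and ps = 373/9 + (1/9)·(3232/23) = 3937/69.
The subsidy expands output by 3232/23 − 2296/23 = 936/23 past the efficient level; on those units the gap between marginal cost and willingness to pay runs from 0 up to 13.
DWL = ½ × 13 × 936/23 = 6084/23.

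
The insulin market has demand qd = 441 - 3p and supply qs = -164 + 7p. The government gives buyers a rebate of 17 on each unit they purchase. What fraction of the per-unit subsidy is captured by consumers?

Pre-subsidy: 441 - 3p = -164 + 7p gives p* = 60.5, q* = 259.5.
With the rebate, buyers effectively pay pb = ps − 17, where ps is the price sellers receive.
Demand in terms of ps becomes qd = 441 − 3(ps − 17) = 492 - 3ps. Setting this equal to supply: 492 - 3ps = -164 + 7ps, so ps = 65.6.
Buyers pay pb = 65.6 − 17 = 48.6; q' = -164 + 7·65.6 = 295.2.
Buyers' price falls by p* − pb = 60.5 − 48.6 = 11.9; sellers' price rises by ps − p* = 65.6 − 60.5 = 5.1.
So consumers capture 11.9/17 = 0.7 of each unit of subsidy.

Consumer share = 0.7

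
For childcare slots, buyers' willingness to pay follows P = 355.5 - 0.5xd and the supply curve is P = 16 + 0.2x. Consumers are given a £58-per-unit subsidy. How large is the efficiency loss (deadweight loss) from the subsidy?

Pre-subsidy: 355.5 - 0.5x = 16 + 0.2x gives x* = 485 and P* = 113.
With the rebate, buyers effectively pay Pb = Ps − 58, where Ps is the price sellers receive.
On the curves, Pb = 355.5 - 0.5x and Ps = 16 + 0.2x; the wedge Ps − Pb = 58 gives 16 + 0.2x − (355.5 - 0.5x) = 58, so x' = 3975/7.
Then Pb = 355.5 − 0.5·(3975/7) = 501/7 and Ps = 16 + 0.2·(3975/7) = 907/7.
The subsidy expands output by 3975/7 − 485 = 580/7 past the efficient level; on those units the gap between marginal cost and willingness to pay runs from 0 up to 58.
DWL = ½ × 58 × 580/7 = 16820/7.

Deadweight loss = 16820/7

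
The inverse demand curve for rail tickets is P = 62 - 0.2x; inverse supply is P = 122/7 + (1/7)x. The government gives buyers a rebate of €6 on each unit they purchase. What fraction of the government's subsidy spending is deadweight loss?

DWL / government spending = 7/118

Pre-subsidy: 62 - 0.2x = 122/7 + (1/7)x gives x* = 130 and P* = 36.
With the rebate, buyers effectively pay Pb = Ps − 6, where Ps is the price sellers receive.
On the curves, Pb = 62 - 0.2x and Ps = 122/7 + (1/7)x; the wedge Ps − Pb = 6 gives 122/7 + (1/7)x − (62 - 0.2x) = 6, so x' = 147.5.
Then Pb = 62 − 0.2·147.5 = 32.5 and Ps = 122/7 + (1/7)·147.5 = 38.5.
ΔCS = ½(130 + 147.5)(36 − 32.5) = 485.625; ΔPS = ½(130 + 147.5)(38.5 − 36) = 346.875.
Government spending = 6 × 147.5 = 885.
DWL = ½ × 6 × (147.5 − 130) = 52.5; fraction = 52.5 / 885 = 7/118.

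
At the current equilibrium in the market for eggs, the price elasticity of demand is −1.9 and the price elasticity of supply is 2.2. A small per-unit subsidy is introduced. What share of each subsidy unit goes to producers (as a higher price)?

Producer share = 19/41

For a small subsidy around the equilibrium, the benefit split depends on the relative slopes, which at a point are proportional to the elasticities.
Buyer share = εs/(εs + |εd|) = 2.2/(2.2 + 1.9) = 22/41; seller share = |εd|/(εs + |εd|) = 19/41.
So producers capture 19/41 of the subsidy.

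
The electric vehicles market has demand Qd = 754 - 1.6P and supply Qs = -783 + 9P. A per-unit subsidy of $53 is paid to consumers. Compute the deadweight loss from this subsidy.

Pre-subsidy: 754 - 1.6P = -783 + 9P gives P* = 145, Q* = 522.
With the rebate, buyers effectively pay Pb = Ps − 53, where Ps is the price sellers receive.
Demand in terms of Ps becomes Qd = 754 − 1.6(Ps − 53) = 838.8 - 1.6Ps. Setting this equal to supply: 838.8 - 1.6Ps = -783 + 9Ps, so Ps = 153.
Buyers pay Pb = 153 − 53 = 100; Q' = -783 + 9·153 = 594.
The subsidy expands output by 594 − 522 = 72 past the efficient level; on those units the gap between marginal cost and willingness to pay runs from 0 up to 53.
DWL = ½ × 53 × 72 = 1908.

Deadweight loss = $1908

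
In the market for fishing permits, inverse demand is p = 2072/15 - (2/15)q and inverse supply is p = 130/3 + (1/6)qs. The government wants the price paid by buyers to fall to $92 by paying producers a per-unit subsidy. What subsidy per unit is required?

At a buyer price of 92, quantity demanded is 1036 − 7.5·92 = 346.
Sellers supply 346 only when they receive ps = 130/3 + (1/6)·346 = 101.
s = ps − pb = 101 − 92 = 9.

Required subsidy s = $9 per unit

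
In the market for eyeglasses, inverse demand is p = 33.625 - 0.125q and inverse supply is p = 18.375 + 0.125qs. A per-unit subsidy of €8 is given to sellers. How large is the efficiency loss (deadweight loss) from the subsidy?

Pre-subsidy: 33.625 - 0.125q = 18.375 + 0.125q gives q* = 61 and p* = 26.
With the subsidy, sellers receive ps = pb + 8 for each unit, where pb is the price buyers pay.
On the curves, pb = 33.625 - 0.125q and ps = 18.375 + 0.125q; the wedge ps − pb = 8 gives 18.375 + 0.125q − (33.625 - 0.125q) = 8, so q' = 93.
Then pb = 33.625 − 0.125·93 = 22 and ps = 18.375 + 0.125·93 = 30.
The subsidy expands output by 93 − 61 = 32 past the efficient level; on those units the gap between marginal cost and willingness to pay runs from 0 up to 8.
DWL = ½ × 8 × 32 = 128.

Deadweight loss = €128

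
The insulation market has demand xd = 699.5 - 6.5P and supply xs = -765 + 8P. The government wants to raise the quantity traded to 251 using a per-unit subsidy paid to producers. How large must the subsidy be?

Required subsidy s = 58 per unit

At x = 251, invert demand for the buyer price: Pb = (699.5 − 251)/6.5 = 69; invert supply for the seller price: Ps = (251 − (-765))/8 = 127.
The subsidy must fill the gap: s = Ps − Pb = 127 − 69 = 58.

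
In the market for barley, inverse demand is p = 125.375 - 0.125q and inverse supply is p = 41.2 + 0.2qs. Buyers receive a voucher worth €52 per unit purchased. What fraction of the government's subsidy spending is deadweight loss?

Pre-subsidy: 125.375 - 0.125q = 41.2 + 0.2q gives q* = 259 and p* = 93.
With the rebate, buyers effectively pay pb = ps − 52, where ps is the price sellers receive.
On the curves, pb = 125.375 - 0.125q and ps = 41.2 + 0.2q; the wedge ps − pb = 52 gives 41.2 + 0.2q − (125.375 - 0.125q) = 52, so q' = 419.
Then pb = 125.375 − 0.125·419 = 73 and ps = 41.2 + 0.2·419 = 125.
ΔCS = ½(259 + 419)(93 − 73) = 6780; ΔPS = ½(259 + 419)(125 − 93) = 10848.
Government spending = 52 × 419 = 21788.
DWL = ½ × 52 × (419 − 259) = 4160; fraction = 4160 / 21788 = 80/419.

DWL / government spending = 80/419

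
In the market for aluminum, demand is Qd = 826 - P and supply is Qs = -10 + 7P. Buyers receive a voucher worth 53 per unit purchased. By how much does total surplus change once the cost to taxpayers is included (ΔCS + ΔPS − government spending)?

Pre-subsidy: 826 - P = -10 + 7P gives P* = 104.5, Q* = 721.5.
With the rebate, buyers effectively pay Pb = Ps − 53, where Ps is the price sellers receive.
Demand in terms of Ps becomes Qd = 826 − 1(Ps − 53) = 879 - Ps. Setting this equal to supply: 879 - Ps = -10 + 7Ps, so Ps = 111.125.
Buyers pay Pb = 111.125 − 53 = 58.125; Q' = -10 + 7·111.125 = 767.875.
ΔCS = ½(721.5 + 767.875)(104.5 − 58.125) = 34534.8828125; ΔPS = ½(721.5 + 767.875)(111.125 − 104.5) = 4933.5546875.
Government spending = 53 × 767.875 = 40697.375.
Net change = 34534.8828125 + 4933.5546875 − 40697.375 = -1228.9375. The loss equals the DWL triangle ½·53·46.375.

Net change in total surplus = -1228.9375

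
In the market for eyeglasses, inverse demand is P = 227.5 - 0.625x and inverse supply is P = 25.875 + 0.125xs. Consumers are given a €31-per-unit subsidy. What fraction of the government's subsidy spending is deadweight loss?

DWL / government spending = 124/1861

Pre-subsidy: 227.5 - 0.625x = 25.875 + 0.125x gives x* = 1613/6 and P* = 2855/48.
With the rebate, buyers effectively pay Pb = Ps − 31, where Ps is the price sellers receive.
On the curves, Pb = 227.5 - 0.625x and Ps = 25.875 + 0.125x; the wedge Ps − Pb = 31 gives 25.875 + 0.125x − (227.5 - 0.625x) = 31, so x' = 1861/6.
Then Pb = 227.5 − 0.625·(1861/6) = 1615/48 and Ps = 25.875 + 0.125·(1861/6) = 3103/48.
ΔCS = ½(1613/6 + 1861/6)(2855/48 − 1615/48) = 7478.75; ΔPS = ½(1613/6 + 1861/6)(3103/48 − 2855/48) = 1495.75.
Government spending = 31 × 1861/6 = 57691/6.
DWL = ½ × 31 × (1861/6 − 1613/6) = 1922/3; fraction = (1922/3) / (57691/6) = 124/1861.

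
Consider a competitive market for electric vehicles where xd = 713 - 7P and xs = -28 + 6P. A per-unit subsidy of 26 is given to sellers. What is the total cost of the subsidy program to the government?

Pre-subsidy: 713 - 7P = -28 + 6P gives P* = 57, x* = 314.
With the subsidy, sellers receive Ps = Pb + 26 for each unit, where Pb is the price buyers pay.
Supply in terms of Pb becomes xs = -28 + 6(Pb + 26) = 128 + 6Pb. Setting this equal to demand: 713 - 7Pb = 128 + 6Pb, so Pb = 45.
Sellers receive Ps = 45 + 26 = 71; x' = 713 − 7·45 = 398.
Government outlay = subsidy × quantity = 26 × 398 = 10348.

Government cost = 10348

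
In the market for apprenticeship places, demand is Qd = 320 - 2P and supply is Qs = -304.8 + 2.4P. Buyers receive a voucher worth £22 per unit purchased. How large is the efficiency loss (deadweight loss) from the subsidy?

Deadweight loss = £264

Pre-subsidy: 320 - 2P = -304.8 + 2.4P gives P* = 142, Q* = 36.
With the rebate, buyers effectively pay Pb = Ps − 22, where Ps is the price sellers receive.
Demand in terms of Ps becomes Qd = 320 − 2(Ps − 22) = 364 - 2Ps. Setting this equal to supply: 364 - 2Ps = -304.8 + 2.4Ps, so Ps = 152.
Buyers pay Pb = 152 − 22 = 130; Q' = -304.8 + 2.4·152 = 60.
The subsidy expands output by 60 − 36 = 24 past the efficient level; on those units the gap between marginal cost and willingness to pay runs from 0 up to 22.
DWL = ½ × 22 × 24 = 264.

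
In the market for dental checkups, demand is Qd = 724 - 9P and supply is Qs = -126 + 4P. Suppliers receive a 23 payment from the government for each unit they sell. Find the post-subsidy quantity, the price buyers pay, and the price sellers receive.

Pre-subsidy: 724 - 9P = -126 + 4P gives P* = 850/13, Q* = 1762/13.
With the subsidy, sellers receive Ps = Pb + 23 for each unit, where Pb is the price buyers pay.
Supply in terms of Pb becomes Qs = -126 + 4(Pb + 23) = -34 + 4Pb. Setting this equal to demand: 724 - 9Pb = -34 + 4Pb, so Pb = 758/13.
Sellers receive Ps = 758/13 + 23 = 1057/13; Q' = 724 − 9·(758/13) = 2590/13.

Q' = 2590/13; buyers pay 758/13; sellers receive 1057/13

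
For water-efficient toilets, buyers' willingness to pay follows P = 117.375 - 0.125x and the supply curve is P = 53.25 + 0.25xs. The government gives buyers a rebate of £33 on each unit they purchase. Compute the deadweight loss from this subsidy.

Deadweight loss = £1452

Pre-subsidy: 117.375 - 0.125x = 53.25 + 0.25x gives x* = 171 and P* = 96.
With the rebate, buyers effectively pay Pb = Ps − 33, where Ps is the price sellers receive.
On the curves, Pb = 117.375 - 0.125x and Ps = 53.25 + 0.25x; the wedge Ps − Pb = 33 gives 53.25 + 0.25x − (117.375 - 0.125x) = 33, so x' = 259.
Then Pb = 117.375 − 0.125·259 = 85 and Ps = 53.25 + 0.25·259 = 118.
The subsidy expands output by 259 − 171 = 88 past the efficient level; on those units the gap between marginal cost and willingness to pay runs from 0 up to 33.
DWL = ½ × 33 × 88 = 1452.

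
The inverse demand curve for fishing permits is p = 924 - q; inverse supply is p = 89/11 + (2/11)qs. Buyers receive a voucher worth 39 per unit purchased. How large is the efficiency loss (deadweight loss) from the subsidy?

Pre-subsidy: 924 - q = 89/11 + (2/11)q gives q* = 775 and p* = 149.
With the rebate, buyers effectively pay pb = ps − 39, where ps is the price sellers receive.
On the curves, pb = 924 - q and ps = 89/11 + (2/11)q; the wedge ps − pb = 39 gives 89/11 + (2/11)q − (924 - q) = 39, so q' = 808.
Then pb = 924 − 1·808 = 116 and ps = 89/11 + (2/11)·808 = 155.
The subsidy expands output by 808 − 775 = 33 past the efficient level; on those units the gap between marginal cost and willingness to pay runs from 0 up to 39.
DWL = ½ × 39 × 33 = 643.5.

Deadweight loss = 643.5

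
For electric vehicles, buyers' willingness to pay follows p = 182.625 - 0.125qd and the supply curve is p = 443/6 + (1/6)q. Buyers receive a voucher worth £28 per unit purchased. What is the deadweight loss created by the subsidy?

Pre-subsidy: 182.625 - 0.125q = 443/6 + (1/6)q gives q* = 373 and p* = 136.
With the rebate, buyers effectively pay pb = ps − 28, where ps is the price sellers receive.
On the curves, pb = 182.625 - 0.125q and ps = 443/6 + (1/6)q; the wedge ps − pb = 28 gives 443/6 + (1/6)q − (182.625 - 0.125q) = 28, so q' = 469.
Then pb = 182.625 − 0.125·469 = 124 and ps = 443/6 + (1/6)·469 = 152.
The subsidy expands output by 469 − 373 = 96 past the efficient level; on those units the gap between marginal cost and willingness to pay runs from 0 up to 28.
DWL = ½ × 28 × 96 = 1344.

Deadweight loss = £1344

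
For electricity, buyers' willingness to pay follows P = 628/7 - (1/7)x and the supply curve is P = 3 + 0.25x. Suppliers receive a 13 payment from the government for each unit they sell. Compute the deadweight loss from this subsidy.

Deadweight loss = 2366/11

Pre-subsidy: 628/7 - (1/7)x = 3 + 0.25x gives x* = 2428/11 and P* = 640/11.
With the subsidy, sellers receive Ps = Pb + 13 for each unit, where Pb is the price buyers pay.
On the curves, Pb = 628/7 - (1/7)x and Ps = 3 + 0.25x; the wedge Ps − Pb = 13 gives 3 + 0.25x − (628/7 - (1/7)x) = 13, so x' = 2792/11.
Then Pb = 628/7 − (1/7)·(2792/11) = 588/11 and Ps = 3 + 0.25·(2792/11) = 731/11.
The subsidy expands output by 2792/11 − 2428/11 = 364/11 past the efficient level; on those units the gap between marginal cost and willingness to pay runs from 0 up to 13.
DWL = ½ × 13 × 364/11 = 2366/11.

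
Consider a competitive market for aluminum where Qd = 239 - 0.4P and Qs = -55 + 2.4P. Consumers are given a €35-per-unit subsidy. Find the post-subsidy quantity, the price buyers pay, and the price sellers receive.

Q' = 209; buyers pay €75; sellers receive €110

Pre-subsidy: 239 - 0.4P = -55 + 2.4P gives P* = 105, Q* = 197.
With the rebate, buyers effectively pay Pb = Ps − 35, where Ps is the price sellers receive.
Demand in terms of Ps becomes Qd = 239 − 0.4(Ps − 35) = 253 - 0.4Ps. Setting this equal to supply: 253 - 0.4Ps = -55 + 2.4Ps, so Ps = 110.
Buyers pay Pb = 110 − 35 = 75; Q' = -55 + 2.4·110 = 209.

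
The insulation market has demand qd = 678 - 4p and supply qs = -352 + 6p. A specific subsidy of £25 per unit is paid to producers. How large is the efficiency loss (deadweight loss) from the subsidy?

Pre-subsidy: 678 - 4p = -352 + 6p gives p* = 103, q* = 266.
With the subsidy, sellers receive ps = pb + 25 for each unit, where pb is the price buyers pay.
Supply in terms of pb becomes qs = -352 + 6(pb + 25) = -202 + 6pb. Setting this equal to demand: 678 - 4pb = -202 + 6pb, so pb = 88.
Sellers receive ps = 88 + 25 = 113; q' = 678 − 4·88 = 326.
The subsidy expands output by 326 − 266 = 60 past the efficient level; on those units the gap between marginal cost and willingness to pay runs from 0 up to 25.
DWL = ½ × 25 × 60 = 750.

Deadweight loss = £750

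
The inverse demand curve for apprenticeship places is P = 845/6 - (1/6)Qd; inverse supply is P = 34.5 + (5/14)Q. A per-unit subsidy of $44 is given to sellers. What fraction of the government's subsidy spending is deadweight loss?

DWL / government spending = 6/41

Pre-subsidy: 845/6 - (1/6)Q = 34.5 + (5/14)Q gives Q* = 203 and P* = 107.
With the subsidy, sellers receive Ps = Pb + 44 for each unit, where Pb is the price buyers pay.
On the curves, Pb = 845/6 - (1/6)Q and Ps = 34.5 + (5/14)Q; the wedge Ps − Pb = 44 gives 34.5 + (5/14)Q − (845/6 - (1/6)Q) = 44, so Q' = 287.
Then Pb = 845/6 − (1/6)·287 = 93 and Ps = 34.5 + (5/14)·287 = 137.
ΔCS = ½(203 + 287)(107 − 93) = 3430; ΔPS = ½(203 + 287)(137 − 107) = 7350.
Government spending = 44 × 287 = 12628.
DWL = ½ × 44 × (287 − 203) = 1848; fraction = 1848 / 12628 = 6/41.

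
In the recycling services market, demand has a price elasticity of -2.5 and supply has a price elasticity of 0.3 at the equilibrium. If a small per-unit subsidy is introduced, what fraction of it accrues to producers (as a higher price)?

Producer share = 25/28

For a small subsidy around the equilibrium, the benefit split depends on the relative slopes, which at a point are proportional to the elasticities.
Buyer share = εs/(εs + |εd|) = 0.3/(0.3 + 2.5) = 3/28; seller share = |εd|/(εs + |εd|) = 25/28.
So producers capture 25/28 of the subsidy.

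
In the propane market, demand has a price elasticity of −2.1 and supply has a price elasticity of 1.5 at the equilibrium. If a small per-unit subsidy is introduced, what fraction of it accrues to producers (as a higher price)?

For a small subsidy around the equilibrium, the benefit split depends on the relative slopes, which at a point are proportional to the elasticities.
Buyer share = εs/(εs + |εd|) = 1.5/(1.5 + 2.1) = 5/12; seller share = |εd|/(εs + |εd|) = 7/12.
So producers capture 7/12 of the subsidy.

Producer share = 7/12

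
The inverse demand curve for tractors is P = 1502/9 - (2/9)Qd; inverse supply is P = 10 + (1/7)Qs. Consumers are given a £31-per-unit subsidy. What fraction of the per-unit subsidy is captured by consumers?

Consumer share = 14/23

Pre-subsidy: 1502/9 - (2/9)Q = 10 + (1/7)Q gives Q* = 9884/23 and P* = 1642/23.
With the rebate, buyers effectively pay Pb = Ps − 31, where Ps is the price sellers receive.
On the curves, Pb = 1502/9 - (2/9)Q and Ps = 10 + (1/7)Q; the wedge Ps − Pb = 31 gives 10 + (1/7)Q − (1502/9 - (2/9)Q) = 31, so Q' = 11837/23.
Then Pb = 1502/9 − (2/9)·(11837/23) = 1208/23 and Ps = 10 + (1/7)·(11837/23) = 1921/23.
Buyers' price falls by P* − Pb = 1642/23 − 1208/23 = 434/23; sellers' price rises by Ps − P* = 1921/23 − 1642/23 = 279/23.
So consumers capture (434/23)/31 = 14/23 of each unit of subsidy.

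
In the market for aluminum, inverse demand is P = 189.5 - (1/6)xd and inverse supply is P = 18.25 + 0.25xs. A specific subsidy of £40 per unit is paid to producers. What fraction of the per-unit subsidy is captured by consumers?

Consumer share = 0.4

Pre-subsidy: 189.5 - (1/6)x = 18.25 + 0.25x gives x* = 411 and P* = 121.
With the subsidy, sellers receive Ps = Pb + 40 for each unit, where Pb is the price buyers pay.
On the curves, Pb = 189.5 - (1/6)x and Ps = 18.25 + 0.25x; the wedge Ps − Pb = 40 gives 18.25 + 0.25x − (189.5 - (1/6)x) = 40, so x' = 507.
Then Pb = 189.5 − (1/6)·507 = 105 and Ps = 18.25 + 0.25·507 = 145.
Buyers' price falls by P* − Pb = 121 − 105 = 16; sellers' price rises by Ps − P* = 145 − 121 = 24.
So consumers capture 16/40 = 0.4 of each unit of subsidy.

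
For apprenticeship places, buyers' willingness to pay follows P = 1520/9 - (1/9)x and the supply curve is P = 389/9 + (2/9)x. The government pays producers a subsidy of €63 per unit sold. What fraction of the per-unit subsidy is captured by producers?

Pre-subsidy: 1520/9 - (1/9)x = 389/9 + (2/9)x gives x* = 377 and P* = 127.
With the subsidy, sellers receive Ps = Pb + 63 for each unit, where Pb is the price buyers pay.
On the curves, Pb = 1520/9 - (1/9)x and Ps = 389/9 + (2/9)x; the wedge Ps − Pb = 63 gives 389/9 + (2/9)x − (1520/9 - (1/9)x) = 63, so x' = 566.
Then Pb = 1520/9 − (1/9)·566 = 106 and Ps = 389/9 + (2/9)·566 = 169.
Buyers' price falls by P* − Pb = 127 − 106 = 21; sellers' price rises by Ps − P* = 169 − 127 = 42.
So producers capture 42/63 = 2/3 of each unit of subsidy.

Producer share = 2/3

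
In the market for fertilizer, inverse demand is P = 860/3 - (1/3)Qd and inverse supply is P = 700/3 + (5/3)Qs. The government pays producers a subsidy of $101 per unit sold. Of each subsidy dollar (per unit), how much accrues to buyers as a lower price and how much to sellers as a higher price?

Pre-subsidy: 860/3 - (1/3)Q = 700/3 + (5/3)Q gives Q* = 80/3 and P* = 2500/9.
With the subsidy, sellers receive Ps = Pb + 101 for each unit, where Pb is the price buyers pay.
On the curves, Pb = 860/3 - (1/3)Q and Ps = 700/3 + (5/3)Q; the wedge Ps − Pb = 101 gives 700/3 + (5/3)Q − (860/3 - (1/3)Q) = 101, so Q' = 463/6.
Then Pb = 860/3 − (1/3)·(463/6) = 4697/18 and Ps = 700/3 + (5/3)·(463/6) = 6515/18.
Buyers' price falls by P* − Pb = 2500/9 − 4697/18 = 101/6; sellers' price rises by Ps − P* = 6515/18 − 2500/9 = 505/6.

Buyers gain 101/6 per unit; sellers gain 505/6 per unit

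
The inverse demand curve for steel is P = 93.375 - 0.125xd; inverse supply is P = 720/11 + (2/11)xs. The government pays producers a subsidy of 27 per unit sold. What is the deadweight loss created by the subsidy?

Pre-subsidy: 93.375 - 0.125x = 720/11 + (2/11)x gives x* = 91 and P* = 82.
With the subsidy, sellers receive Ps = Pb + 27 for each unit, where Pb is the price buyers pay.
On the curves, Pb = 93.375 - 0.125x and Ps = 720/11 + (2/11)x; the wedge Ps − Pb = 27 gives 720/11 + (2/11)x − (93.375 - 0.125x) = 27, so x' = 179.
Then Pb = 93.375 − 0.125·179 = 71 and Ps = 720/11 + (2/11)·179 = 98.
The subsidy expands output by 179 − 91 = 88 past the efficient level; on those units the gap between marginal cost and willingness to pay runs from 0 up to 27.
DWL = ½ × 27 × 88 = 1188.

Deadweight loss = 1188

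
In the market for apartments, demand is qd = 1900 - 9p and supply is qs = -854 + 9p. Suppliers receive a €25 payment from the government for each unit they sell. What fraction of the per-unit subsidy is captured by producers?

Pre-subsidy: 1900 - 9p = -854 + 9p gives p* = 153, q* = 523.
With the subsidy, sellers receive ps = pb + 25 for each unit, where pb is the price buyers pay.
Supply in terms of pb becomes qs = -854 + 9(pb + 25) = -629 + 9pb. Setting this equal to demand: 1900 - 9pb = -629 + 9pb, so pb = 140.5.
Sellers receive ps = 140.5 + 25 = 165.5; q' = 1900 − 9·140.5 = 635.5.
Buyers' price falls by p* − pb = 153 − 140.5 = 12.5; sellers' price rises by ps − p* = 165.5 − 153 = 12.5.
So producers capture 12.5/25 = 0.5 of each unit of subsidy.

Producer share = 0.5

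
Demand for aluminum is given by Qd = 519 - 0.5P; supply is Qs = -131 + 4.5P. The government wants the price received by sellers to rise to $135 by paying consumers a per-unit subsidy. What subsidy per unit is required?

At a seller price of 135, quantity supplied is -131 + 4.5·135 = 476.5.
Buyers absorb 476.5 only when they pay Pb with 519 − 0.5·Pb = 476.5, i.e. Pb = 85.
s = Ps − Pb = 135 − 85 = 50.

Required subsidy s = $50 per unit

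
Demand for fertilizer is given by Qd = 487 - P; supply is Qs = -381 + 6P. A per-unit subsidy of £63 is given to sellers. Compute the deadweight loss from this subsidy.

Deadweight loss = £1701

Pre-subsidy: 487 - P = -381 + 6P gives P* = 124, Q* = 363.
With the subsidy, sellers receive Ps = Pb + 63 for each unit, where Pb is the price buyers pay.
Supply in terms of Pb becomes Qs = -381 + 6(Pb + 63) = -3 + 6Pb. Setting this equal to demand: 487 - Pb = -3 + 6Pb, so Pb = 70.
Sellers receive Ps = 70 + 63 = 133; Q' = 487 − 1·70 = 417.
The subsidy expands output by 417 − 363 = 54 past the efficient level; on those units the gap between marginal cost and willingness to pay runs from 0 up to 63.
DWL = ½ × 63 × 54 = 1701.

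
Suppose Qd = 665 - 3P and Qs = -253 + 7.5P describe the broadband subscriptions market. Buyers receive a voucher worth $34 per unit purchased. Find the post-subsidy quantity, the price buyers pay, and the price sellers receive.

Q' = 3329/7; buyers pay 442/7; sellers receive 680/7

Pre-subsidy: 665 - 3P = -253 + 7.5P gives P* = 612/7, Q* = 2819/7.
With the rebate, buyers effectively pay Pb = Ps − 34, where Ps is the price sellers receive.
Demand in terms of Ps becomes Qd = 665 − 3(Ps − 34) = 767 - 3Ps. Setting this equal to supply: 767 - 3Ps = -253 + 7.5Ps, so Ps = 680/7.
Buyers pay Pb = 680/7 − 34 = 442/7; Q' = -253 + 7.5·(680/7) = 3329/7.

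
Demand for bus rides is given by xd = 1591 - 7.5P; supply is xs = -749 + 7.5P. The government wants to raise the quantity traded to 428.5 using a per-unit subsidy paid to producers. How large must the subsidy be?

Required subsidy s = 2 per unit

At x = 428.5, invert demand for the buyer price: Pb = (1591 − 428.5)/7.5 = 155; invert supply for the seller price: Ps = (428.5 − (-749))/7.5 = 157.
The subsidy must fill the gap: s = Ps − Pb = 157 − 155 = 2.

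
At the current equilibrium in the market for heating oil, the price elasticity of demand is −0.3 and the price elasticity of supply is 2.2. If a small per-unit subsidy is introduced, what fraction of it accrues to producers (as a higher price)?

For a small subsidy around the equilibrium, the benefit split depends on the relative slopes, which at a point are proportional to the elasticities.
Buyer share = εs/(εs + |εd|) = 2.2/(2.2 + 0.3) = 0.88; seller share = |εd|/(εs + |εd|) = 0.12.
So producers capture 0.12 of the subsidy.

Producer share = 0.12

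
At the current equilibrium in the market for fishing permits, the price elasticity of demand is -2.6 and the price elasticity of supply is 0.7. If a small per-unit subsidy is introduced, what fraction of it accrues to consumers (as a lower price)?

Consumer share = 7/33

For a small subsidy around the equilibrium, the benefit split depends on the relative slopes, which at a point are proportional to the elasticities.
Buyer share = εs/(εs + |εd|) = 0.7/(0.7 + 2.6) = 7/33; seller share = |εd|/(εs + |εd|) = 26/33.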